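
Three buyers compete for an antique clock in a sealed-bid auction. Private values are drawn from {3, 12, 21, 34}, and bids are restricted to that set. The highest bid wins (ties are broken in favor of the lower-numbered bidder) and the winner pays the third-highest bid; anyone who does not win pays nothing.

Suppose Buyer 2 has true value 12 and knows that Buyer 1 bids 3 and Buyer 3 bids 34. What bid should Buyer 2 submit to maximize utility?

34

Bid 3: loses, pays 0, utility 0.
Bid 12: loses, pays 0, utility 0.
Bid 21: loses, pays 0, utility 0.
Bid 34: wins, pays 3, utility 12 - 3 = 9.
The best choice is 34 with utility 9.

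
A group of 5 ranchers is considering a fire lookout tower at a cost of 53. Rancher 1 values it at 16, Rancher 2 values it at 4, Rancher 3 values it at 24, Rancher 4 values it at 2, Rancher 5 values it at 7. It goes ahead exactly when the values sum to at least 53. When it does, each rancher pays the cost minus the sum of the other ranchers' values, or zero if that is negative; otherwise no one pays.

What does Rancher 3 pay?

24

Total value 53 ≥ cost 53, so the project is built.
The other ranchers' values sum to 29.
Cost minus that sum is 53 - 29 = 24.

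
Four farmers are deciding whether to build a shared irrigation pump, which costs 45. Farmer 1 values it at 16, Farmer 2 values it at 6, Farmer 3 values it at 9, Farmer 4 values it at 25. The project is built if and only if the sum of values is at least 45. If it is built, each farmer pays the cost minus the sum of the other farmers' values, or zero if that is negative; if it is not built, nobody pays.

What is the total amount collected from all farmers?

Total value 56 ≥ cost 45, so it is built.
Farmer 1: others sum to 40; max(0, 45 - 40) = 5.
Farmer 2: others sum to 50; max(0, 45 - 50) = 0.
Farmer 3: others sum to 47; max(0, 45 - 47) = 0.
Farmer 4: others sum to 31; max(0, 45 - 31) = 14.
Total collected = 5 + 0 + 0 + 14 = 19.

19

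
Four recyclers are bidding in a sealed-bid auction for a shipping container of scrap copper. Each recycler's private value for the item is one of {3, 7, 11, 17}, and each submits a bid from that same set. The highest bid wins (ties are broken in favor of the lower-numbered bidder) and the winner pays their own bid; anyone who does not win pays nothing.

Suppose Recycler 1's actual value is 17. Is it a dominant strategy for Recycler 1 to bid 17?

No

Consider the case where Recycler 2 bids 3, Recycler 3 bids 3 and Recycler 4 bids 3.
Truthful bid 17: wins, pays 17, utility 17 - 17 = 0.
Bid 3 instead: wins, pays 3, utility 17 - 3 = 14.
Since 14 > 0, bidding 3 is strictly better here, so truthful bidding is not dominant.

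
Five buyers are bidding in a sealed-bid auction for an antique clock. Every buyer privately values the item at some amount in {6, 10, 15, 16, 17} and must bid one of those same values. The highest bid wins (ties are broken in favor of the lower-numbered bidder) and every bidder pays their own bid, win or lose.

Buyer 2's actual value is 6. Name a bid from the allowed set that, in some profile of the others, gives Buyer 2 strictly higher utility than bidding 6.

Suppose Buyer 1 bids 6, Buyer 3 bids 6, Buyer 4 bids 6 and Buyer 5 bids 6.
Bid 6: loses but pays 6, utility -6.
Bid 10: wins, pays 10, utility 6 - 10 = -4.
So bidding 10 beats truth here (-4 > -6).

10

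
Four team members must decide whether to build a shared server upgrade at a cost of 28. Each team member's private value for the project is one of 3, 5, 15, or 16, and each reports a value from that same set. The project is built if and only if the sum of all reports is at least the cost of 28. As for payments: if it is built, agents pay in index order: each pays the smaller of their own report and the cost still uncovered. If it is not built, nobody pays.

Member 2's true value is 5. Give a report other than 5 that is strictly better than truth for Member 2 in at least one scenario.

3

Suppose Member 1 reports 3, Member 3 reports 15 and Member 4 reports 15.
Report 5: project built, pays 5, utility 5 - 5 = 0.
Report 3: project built, pays 3, utility 5 - 3 = 2.
So reporting 3 beats truth here (2 > 0).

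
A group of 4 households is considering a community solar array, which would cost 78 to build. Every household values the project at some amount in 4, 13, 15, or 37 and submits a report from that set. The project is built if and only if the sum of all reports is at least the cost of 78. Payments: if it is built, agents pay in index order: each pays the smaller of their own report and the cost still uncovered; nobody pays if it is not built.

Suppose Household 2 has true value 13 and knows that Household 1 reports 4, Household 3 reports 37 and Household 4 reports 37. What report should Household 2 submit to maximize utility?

4

Report 4: project built, pays 4, utility 13 - 4 = 9.
Report 13: project built, pays 13, utility 13 - 13 = 0.
Report 15: project built, pays 15, utility 13 - 15 = -2.
Report 37: project built, pays 37, utility 13 - 37 = -24.
The best choice is 4 with utility 9.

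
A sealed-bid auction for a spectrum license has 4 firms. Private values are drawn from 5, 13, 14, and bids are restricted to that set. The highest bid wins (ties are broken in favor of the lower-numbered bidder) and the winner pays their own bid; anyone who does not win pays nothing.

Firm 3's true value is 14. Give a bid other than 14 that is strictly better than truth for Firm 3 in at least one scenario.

13

Suppose Firm 1 bids 5, Firm 2 bids 5 and Firm 4 bids 5.
Bid 14: wins, pays 14, utility 14 - 14 = 0.
Bid 13: wins, pays 13, utility 14 - 13 = 1.
So bidding 13 beats truth here (1 > 0).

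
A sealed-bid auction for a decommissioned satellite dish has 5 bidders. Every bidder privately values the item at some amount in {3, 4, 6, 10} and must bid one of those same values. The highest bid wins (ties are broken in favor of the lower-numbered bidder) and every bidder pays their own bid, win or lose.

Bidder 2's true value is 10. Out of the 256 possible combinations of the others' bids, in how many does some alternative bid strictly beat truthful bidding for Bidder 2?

118

Others bid (3, 3, 3, 3): truth gives 0; bid 4 gives 6 > 0. Violating.
Others bid (3, 3, 3, 4): truth gives 0; bid 4 gives 6 > 0. Violating.
Others bid (3, 3, 3, 6): truth gives 0; bid 6 gives 4 > 0. Violating.
Others bid (3, 3, 4, 3): truth gives 0; bid 4 gives 6 > 0. Violating.
Others bid (3, 3, 3, 10): truth gives 0; no alternative beats it.
Others bid (3, 3, 4, 10): truth gives 0; no alternative beats it.
(Checking all 256 profiles: 118 have a profitable deviation, 138 do not.)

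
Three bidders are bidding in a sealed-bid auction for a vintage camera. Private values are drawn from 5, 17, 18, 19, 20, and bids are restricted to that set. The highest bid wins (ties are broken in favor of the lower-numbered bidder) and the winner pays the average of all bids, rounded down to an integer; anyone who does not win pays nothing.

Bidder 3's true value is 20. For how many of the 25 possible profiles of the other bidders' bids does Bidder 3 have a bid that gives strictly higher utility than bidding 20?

4

Others bid (5, 5): truth gives 10; bid 17 gives 11 > 10. Violating.
Others bid (5, 17): truth gives 6; bid 18 gives 7 > 6. Violating.
Others bid (17, 5): truth gives 6; bid 18 gives 7 > 6. Violating.
Others bid (17, 17): truth gives 2; bid 18 gives 3 > 2. Violating.
Others bid (5, 18): truth gives 6; no alternative beats it.
Others bid (5, 19): truth gives 6; no alternative beats it.
(Checking all 25 profiles: 4 have a profitable deviation, 21 do not.)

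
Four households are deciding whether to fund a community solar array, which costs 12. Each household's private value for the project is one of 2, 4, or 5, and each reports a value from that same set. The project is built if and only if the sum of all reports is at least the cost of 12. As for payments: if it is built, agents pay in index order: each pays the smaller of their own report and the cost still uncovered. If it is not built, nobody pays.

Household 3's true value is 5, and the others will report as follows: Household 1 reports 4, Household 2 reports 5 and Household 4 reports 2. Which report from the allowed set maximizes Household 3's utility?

2

Report 2: project built, pays 2, utility 5 - 2 = 3.
Report 4: project built, pays 3, utility 5 - 3 = 2.
Report 5: project built, pays 3, utility 5 - 3 = 2.
The best choice is 2 with utility 3.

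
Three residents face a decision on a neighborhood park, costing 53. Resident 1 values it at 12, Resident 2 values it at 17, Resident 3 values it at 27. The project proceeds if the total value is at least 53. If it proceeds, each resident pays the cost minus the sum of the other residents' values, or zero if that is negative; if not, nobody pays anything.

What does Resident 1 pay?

Total value 56 ≥ cost 53, so the project is built.
The other residents' values sum to 44.
Cost minus that sum is 53 - 44 = 9.

9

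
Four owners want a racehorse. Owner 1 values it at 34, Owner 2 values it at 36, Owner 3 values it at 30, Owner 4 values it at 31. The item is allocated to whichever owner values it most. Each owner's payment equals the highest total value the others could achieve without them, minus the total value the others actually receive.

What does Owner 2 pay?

Owner 2 has the highest value and receives the item.
Without Owner 2, the item would go to the next-highest value, 34, so the others could achieve 34.
With Owner 2 present and winning, the others receive nothing, so their total is 0.
Payment = 34 - 0 = 34.

34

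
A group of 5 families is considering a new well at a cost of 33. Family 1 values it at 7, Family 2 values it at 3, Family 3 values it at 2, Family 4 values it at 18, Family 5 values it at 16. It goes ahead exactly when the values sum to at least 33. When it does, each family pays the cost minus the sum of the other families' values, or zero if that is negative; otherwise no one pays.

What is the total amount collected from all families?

8

Total value 46 ≥ cost 33, so it is built.
Family 1: others sum to 39; max(0, 33 - 39) = 0.
Family 2: others sum to 43; max(0, 33 - 43) = 0.
Family 3: others sum to 44; max(0, 33 - 44) = 0.
Family 4: others sum to 28; max(0, 33 - 28) = 5.
Family 5: others sum to 30; max(0, 33 - 30) = 3.
Total collected = 0 + 0 + 0 + 5 + 3 = 8.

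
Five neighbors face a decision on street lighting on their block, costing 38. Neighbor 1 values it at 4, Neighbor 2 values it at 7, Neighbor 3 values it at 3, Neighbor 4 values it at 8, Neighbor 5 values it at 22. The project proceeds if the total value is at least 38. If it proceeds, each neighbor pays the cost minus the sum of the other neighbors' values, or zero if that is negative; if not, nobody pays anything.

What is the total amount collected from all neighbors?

19

Total value 44 ≥ cost 38, so it is built.
Neighbor 1: others sum to 40; max(0, 38 - 40) = 0.
Neighbor 2: others sum to 37; max(0, 38 - 37) = 1.
Neighbor 3: others sum to 41; max(0, 38 - 41) = 0.
Neighbor 4: others sum to 36; max(0, 38 - 36) = 2.
Neighbor 5: others sum to 22; max(0, 38 - 22) = 16.
Total collected = 0 + 1 + 0 + 2 + 16 = 19.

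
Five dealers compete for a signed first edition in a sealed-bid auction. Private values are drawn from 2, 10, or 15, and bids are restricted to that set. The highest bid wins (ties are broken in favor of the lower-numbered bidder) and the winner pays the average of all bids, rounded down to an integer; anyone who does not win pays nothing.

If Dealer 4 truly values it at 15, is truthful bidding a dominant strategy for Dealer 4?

No

Consider the case where Dealer 1 bids 2, Dealer 2 bids 2, Dealer 3 bids 2 and Dealer 5 bids 2.
Truthful bid 15: wins, pays 4, utility 15 - 4 = 11.
Bid 10 instead: wins, pays 3, utility 15 - 3 = 12.
Since 12 > 11, bidding 10 is strictly better here, so truthful bidding is not dominant.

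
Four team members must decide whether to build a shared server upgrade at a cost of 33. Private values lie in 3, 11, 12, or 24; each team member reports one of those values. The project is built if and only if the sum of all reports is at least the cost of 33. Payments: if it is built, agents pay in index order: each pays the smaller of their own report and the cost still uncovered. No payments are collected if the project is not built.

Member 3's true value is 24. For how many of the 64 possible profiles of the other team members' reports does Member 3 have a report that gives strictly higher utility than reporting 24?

Others report (3, 3, 24): truth gives 0; report 3 gives 21 > 0. Violating.
Others report (3, 11, 11): truth gives 5; report 11 gives 13 > 5. Violating.
Others report (3, 11, 12): truth gives 5; report 11 gives 13 > 5. Violating.
Others report (3, 11, 24): truth gives 5; report 3 gives 21 > 5. Violating.
Others report (3, 3, 3): truth gives 0; no alternative beats it.
Others report (3, 3, 11): truth gives 0; no alternative beats it.
(Checking all 64 profiles: 33 have a profitable deviation, 31 do not.)

33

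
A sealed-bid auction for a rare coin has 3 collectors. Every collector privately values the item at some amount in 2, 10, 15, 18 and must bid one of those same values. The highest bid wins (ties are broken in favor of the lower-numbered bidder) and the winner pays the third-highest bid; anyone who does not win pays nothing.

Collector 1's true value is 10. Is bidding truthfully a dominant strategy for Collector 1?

No

Consider the case where Collector 2 bids 2 and Collector 3 bids 15.
Truthful bid 10: loses, pays 0, utility 0.
Bid 15 instead: wins, pays 2, utility 10 - 2 = 8.
Since 8 > 0, bidding 15 is strictly better here, so truthful bidding is not dominant.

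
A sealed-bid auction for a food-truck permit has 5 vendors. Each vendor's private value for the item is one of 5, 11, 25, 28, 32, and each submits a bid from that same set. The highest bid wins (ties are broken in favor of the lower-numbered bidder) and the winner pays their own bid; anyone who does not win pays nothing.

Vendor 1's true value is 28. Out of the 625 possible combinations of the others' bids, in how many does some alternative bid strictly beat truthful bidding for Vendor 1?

Others bid (5, 5, 5, 5): truth gives 0; bid 5 gives 23 > 0. Violating.
Others bid (5, 5, 5, 11): truth gives 0; bid 11 gives 17 > 0. Violating.
Others bid (5, 5, 5, 25): truth gives 0; bid 25 gives 3 > 0. Violating.
Others bid (5, 5, 11, 5): truth gives 0; bid 11 gives 17 > 0. Violating.
Others bid (5, 5, 5, 28): truth gives 0; no alternative beats it.
Others bid (5, 5, 5, 32): truth gives 0; no alternative beats it.
(Checking all 625 profiles: 81 have a profitable deviation, 544 do not.)

81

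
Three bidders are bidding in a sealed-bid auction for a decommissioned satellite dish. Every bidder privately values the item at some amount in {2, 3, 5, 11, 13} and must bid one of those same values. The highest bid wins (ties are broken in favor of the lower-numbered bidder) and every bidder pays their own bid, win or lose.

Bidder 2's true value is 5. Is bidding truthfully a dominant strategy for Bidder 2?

No

Consider the case where Bidder 1 bids 2 and Bidder 3 bids 2.
Truthful bid 5: wins, pays 5, utility 5 - 5 = 0.
Bid 3 instead: wins, pays 3, utility 5 - 3 = 2.
Since 2 > 0, bidding 3 is strictly better here, so truthful bidding is not dominant.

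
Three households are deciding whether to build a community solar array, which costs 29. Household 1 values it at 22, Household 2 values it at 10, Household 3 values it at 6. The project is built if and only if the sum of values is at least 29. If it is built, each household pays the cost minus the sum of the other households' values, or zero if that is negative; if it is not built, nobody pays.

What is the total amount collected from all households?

Total value 38 ≥ cost 29, so it is built.
Household 1: others sum to 16; max(0, 29 - 16) = 13.
Household 2: others sum to 28; max(0, 29 - 28) = 1.
Household 3: others sum to 32; max(0, 29 - 32) = 0.
Total collected = 13 + 1 + 0 = 14.

14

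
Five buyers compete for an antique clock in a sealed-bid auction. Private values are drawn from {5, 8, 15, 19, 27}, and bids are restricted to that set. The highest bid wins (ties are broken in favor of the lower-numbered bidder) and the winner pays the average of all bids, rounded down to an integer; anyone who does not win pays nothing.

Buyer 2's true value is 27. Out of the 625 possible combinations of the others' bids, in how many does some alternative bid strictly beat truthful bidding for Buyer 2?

Others bid (5, 5, 5, 5): truth gives 18; bid 8 gives 22 > 18. Violating.
Others bid (5, 5, 5, 8): truth gives 17; bid 8 gives 21 > 17. Violating.
Others bid (5, 5, 5, 15): truth gives 16; bid 15 gives 18 > 16. Violating.
Others bid (5, 5, 5, 19): truth gives 15; bid 19 gives 17 > 15. Violating.
Others bid (5, 5, 5, 27): truth gives 14; no alternative beats it.
Others bid (5, 5, 8, 27): truth gives 13; no alternative beats it.
(Checking all 625 profiles: 192 have a profitable deviation, 433 do not.)

192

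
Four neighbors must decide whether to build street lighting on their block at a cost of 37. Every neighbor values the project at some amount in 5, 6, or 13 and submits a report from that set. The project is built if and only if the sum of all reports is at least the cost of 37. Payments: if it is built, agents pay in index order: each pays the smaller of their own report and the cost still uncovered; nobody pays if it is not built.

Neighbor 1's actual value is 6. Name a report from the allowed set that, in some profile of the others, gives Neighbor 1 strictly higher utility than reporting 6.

5

Suppose Neighbor 2 reports 6, Neighbor 3 reports 13 and Neighbor 4 reports 13.
Report 6: project built, pays 6, utility 6 - 6 = 0.
Report 5: project built, pays 5, utility 6 - 5 = 1.
So reporting 5 beats truth here (1 > 0).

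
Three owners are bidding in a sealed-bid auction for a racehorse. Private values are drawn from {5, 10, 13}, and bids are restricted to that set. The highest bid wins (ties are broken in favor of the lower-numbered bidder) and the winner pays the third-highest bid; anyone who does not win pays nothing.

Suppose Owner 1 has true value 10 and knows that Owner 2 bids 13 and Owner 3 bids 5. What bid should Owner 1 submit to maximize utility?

Bid 5: loses, pays 0, utility 0.
Bid 10: loses, pays 0, utility 0.
Bid 13: wins, pays 5, utility 10 - 5 = 5.
The best choice is 13 with utility 5.

13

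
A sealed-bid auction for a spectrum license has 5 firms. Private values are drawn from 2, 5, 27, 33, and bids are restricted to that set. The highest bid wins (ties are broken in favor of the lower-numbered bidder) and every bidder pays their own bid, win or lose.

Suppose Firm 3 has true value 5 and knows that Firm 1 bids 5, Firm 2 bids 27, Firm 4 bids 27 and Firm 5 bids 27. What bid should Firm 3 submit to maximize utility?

2

Bid 2: loses but pays 2, utility -2.
Bid 5: loses but pays 5, utility -5.
Bid 27: loses but pays 27, utility -27.
Bid 33: wins, pays 33, utility 5 - 33 = -28.
The best choice is 2 with utility -2.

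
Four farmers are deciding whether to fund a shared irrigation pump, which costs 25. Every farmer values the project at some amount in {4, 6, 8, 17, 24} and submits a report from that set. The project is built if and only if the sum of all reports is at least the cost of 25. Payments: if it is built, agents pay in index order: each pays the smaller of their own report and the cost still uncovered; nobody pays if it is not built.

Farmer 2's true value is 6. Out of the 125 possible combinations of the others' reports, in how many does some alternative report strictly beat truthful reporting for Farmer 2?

Others report (4, 4, 17): truth gives 0; report 4 gives 2 > 0. Violating.
Others report (4, 4, 24): truth gives 0; report 4 gives 2 > 0. Violating.
Others report (4, 6, 17): truth gives 0; report 4 gives 2 > 0. Violating.
Others report (4, 6, 24): truth gives 0; report 4 gives 2 > 0. Violating.
Others report (4, 4, 4): truth gives 0; no alternative beats it.
Others report (4, 4, 6): truth gives 0; no alternative beats it.
(Checking all 125 profiles: 77 have a profitable deviation, 48 do not.)

77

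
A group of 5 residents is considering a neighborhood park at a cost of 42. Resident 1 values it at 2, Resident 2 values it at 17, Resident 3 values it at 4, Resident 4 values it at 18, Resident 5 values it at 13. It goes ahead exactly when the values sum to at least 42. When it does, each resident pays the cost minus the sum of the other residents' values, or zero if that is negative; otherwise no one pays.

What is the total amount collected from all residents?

Total value 54 ≥ cost 42, so it is built.
Resident 1: others sum to 52; max(0, 42 - 52) = 0.
Resident 2: others sum to 37; max(0, 42 - 37) = 5.
Resident 3: others sum to 50; max(0, 42 - 50) = 0.
Resident 4: others sum to 36; max(0, 42 - 36) = 6.
Resident 5: others sum to 41; max(0, 42 - 41) = 1.
Total collected = 0 + 5 + 0 + 6 + 1 = 12.

12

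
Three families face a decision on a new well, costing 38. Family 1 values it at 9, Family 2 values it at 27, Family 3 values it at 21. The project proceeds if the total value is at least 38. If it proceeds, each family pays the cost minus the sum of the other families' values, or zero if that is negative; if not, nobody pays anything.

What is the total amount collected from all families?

Total value 57 ≥ cost 38, so it is built.
Family 1: others sum to 48; max(0, 38 - 48) = 0.
Family 2: others sum to 30; max(0, 38 - 30) = 8.
Family 3: others sum to 36; max(0, 38 - 36) = 2.
Total collected = 0 + 8 + 2 = 10.

10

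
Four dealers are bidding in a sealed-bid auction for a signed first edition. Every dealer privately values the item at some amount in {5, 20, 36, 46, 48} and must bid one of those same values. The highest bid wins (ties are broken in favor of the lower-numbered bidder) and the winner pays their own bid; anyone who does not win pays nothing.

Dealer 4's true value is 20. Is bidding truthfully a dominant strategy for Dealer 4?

Yes

Check each profile of the others' bids and compare truth against every alternative bid.
Others bid (5, 5, 5): truth gives 0, best alternative gives 0.
Others bid (5, 5, 20): truth gives 0, best alternative gives 0.
Others bid (5, 5, 36): truth gives 0, best alternative gives 0.
Others bid (5, 5, 46): truth gives 0, best alternative gives 0.
Others bid (5, 5, 48): truth gives 0, best alternative gives 0.
Others bid (5, 20, 5): truth gives 0, best alternative gives 0.
(Remaining 119 profiles checked similarly; truth is weakly best in each.)
In every case the truthful bid is at least as good as any alternative, so it is a dominant strategy.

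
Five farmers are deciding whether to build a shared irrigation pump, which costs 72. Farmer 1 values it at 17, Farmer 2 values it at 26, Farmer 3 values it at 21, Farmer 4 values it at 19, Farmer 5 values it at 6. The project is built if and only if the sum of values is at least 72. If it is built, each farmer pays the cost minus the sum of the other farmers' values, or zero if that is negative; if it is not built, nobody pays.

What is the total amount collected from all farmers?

15

Total value 89 ≥ cost 72, so it is built.
Farmer 1: others sum to 72; max(0, 72 - 72) = 0.
Farmer 2: others sum to 63; max(0, 72 - 63) = 9.
Farmer 3: others sum to 68; max(0, 72 - 68) = 4.
Farmer 4: others sum to 70; max(0, 72 - 70) = 2.
Farmer 5: others sum to 83; max(0, 72 - 83) = 0.
Total collected = 0 + 9 + 4 + 2 + 0 = 15.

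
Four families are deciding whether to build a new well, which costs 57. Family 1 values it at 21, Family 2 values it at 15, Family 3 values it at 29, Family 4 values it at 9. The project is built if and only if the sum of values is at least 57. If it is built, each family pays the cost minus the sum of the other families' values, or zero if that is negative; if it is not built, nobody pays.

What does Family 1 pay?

Total value 74 ≥ cost 57, so the project is built.
The other families' values sum to 53.
Cost minus that sum is 57 - 53 = 4.

4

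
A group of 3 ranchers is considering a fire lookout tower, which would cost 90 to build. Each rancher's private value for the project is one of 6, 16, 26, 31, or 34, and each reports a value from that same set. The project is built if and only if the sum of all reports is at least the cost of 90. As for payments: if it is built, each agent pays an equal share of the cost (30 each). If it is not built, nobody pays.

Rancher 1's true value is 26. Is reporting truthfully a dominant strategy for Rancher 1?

No

Consider the case where Rancher 2 reports 31 and Rancher 3 reports 34.
Truthful report 26: project built, pays 30, utility 26 - 30 = -4.
Report 6 instead: project not built, utility 0.
Since 0 > -4, reporting 6 is strictly better here, so truthful reporting is not dominant.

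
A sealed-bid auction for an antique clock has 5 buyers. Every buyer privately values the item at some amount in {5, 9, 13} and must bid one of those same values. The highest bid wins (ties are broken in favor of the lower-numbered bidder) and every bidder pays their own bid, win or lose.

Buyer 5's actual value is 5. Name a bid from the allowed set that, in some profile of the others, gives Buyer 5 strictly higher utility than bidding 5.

9

Suppose Buyer 1 bids 5, Buyer 2 bids 5, Buyer 3 bids 5 and Buyer 4 bids 5.
Bid 5: loses but pays 5, utility -5.
Bid 9: wins, pays 9, utility 5 - 9 = -4.
So bidding 9 beats truth here (-4 > -5).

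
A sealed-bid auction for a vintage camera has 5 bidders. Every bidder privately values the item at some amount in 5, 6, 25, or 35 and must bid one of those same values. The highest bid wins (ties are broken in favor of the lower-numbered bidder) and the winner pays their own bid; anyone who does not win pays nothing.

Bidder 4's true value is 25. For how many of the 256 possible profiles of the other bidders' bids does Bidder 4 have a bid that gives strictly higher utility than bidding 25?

Others bid (5, 5, 5, 5): truth gives 0; bid 6 gives 19 > 0. Violating.
Others bid (5, 5, 5, 6): truth gives 0; bid 6 gives 19 > 0. Violating.
Others bid (5, 5, 5, 25): truth gives 0; no alternative beats it.
Others bid (5, 5, 5, 35): truth gives 0; no alternative beats it.
(Checking all 256 profiles: 2 have a profitable deviation, 254 do not.)

2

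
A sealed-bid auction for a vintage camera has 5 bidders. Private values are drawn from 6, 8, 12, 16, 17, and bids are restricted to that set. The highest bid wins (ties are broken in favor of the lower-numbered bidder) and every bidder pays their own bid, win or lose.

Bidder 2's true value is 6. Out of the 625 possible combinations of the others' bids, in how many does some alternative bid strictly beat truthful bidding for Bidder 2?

8

Others bid (6, 6, 6, 6): truth gives -6; bid 8 gives -2 > -6. Violating.
Others bid (6, 6, 6, 8): truth gives -6; bid 8 gives -2 > -6. Violating.
Others bid (6, 6, 8, 6): truth gives -6; bid 8 gives -2 > -6. Violating.
Others bid (6, 6, 8, 8): truth gives -6; bid 8 gives -2 > -6. Violating.
Others bid (6, 6, 6, 12): truth gives -6; no alternative beats it.
Others bid (6, 6, 6, 16): truth gives -6; no alternative beats it.
(Checking all 625 profiles: 8 have a profitable deviation, 617 do not.)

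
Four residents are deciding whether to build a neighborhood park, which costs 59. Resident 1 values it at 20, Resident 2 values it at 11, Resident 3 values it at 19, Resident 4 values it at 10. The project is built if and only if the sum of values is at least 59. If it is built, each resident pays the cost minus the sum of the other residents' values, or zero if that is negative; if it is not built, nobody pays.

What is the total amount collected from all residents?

Total value 60 ≥ cost 59, so it is built.
Resident 1: others sum to 40; max(0, 59 - 40) = 19.
Resident 2: others sum to 49; max(0, 59 - 49) = 10.
Resident 3: others sum to 41; max(0, 59 - 41) = 18.
Resident 4: others sum to 50; max(0, 59 - 50) = 9.
Total collected = 19 + 10 + 18 + 9 = 56.

56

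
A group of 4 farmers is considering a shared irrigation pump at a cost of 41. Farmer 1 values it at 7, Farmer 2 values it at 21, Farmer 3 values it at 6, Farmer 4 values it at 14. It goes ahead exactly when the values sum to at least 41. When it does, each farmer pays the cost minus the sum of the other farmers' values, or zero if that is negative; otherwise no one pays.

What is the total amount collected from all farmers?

21

Total value 48 ≥ cost 41, so it is built.
Farmer 1: others sum to 41; max(0, 41 - 41) = 0.
Farmer 2: others sum to 27; max(0, 41 - 27) = 14.
Farmer 3: others sum to 42; max(0, 41 - 42) = 0.
Farmer 4: others sum to 34; max(0, 41 - 34) = 7.
Total collected = 0 + 14 + 0 + 7 = 21.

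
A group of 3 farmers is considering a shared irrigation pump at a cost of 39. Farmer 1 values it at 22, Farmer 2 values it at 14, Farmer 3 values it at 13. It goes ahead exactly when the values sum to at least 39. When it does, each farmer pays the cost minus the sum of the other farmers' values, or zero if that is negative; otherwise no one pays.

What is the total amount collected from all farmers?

Total value 49 ≥ cost 39, so it is built.
Farmer 1: others sum to 27; max(0, 39 - 27) = 12.
Farmer 2: others sum to 35; max(0, 39 - 35) = 4.
Farmer 3: others sum to 36; max(0, 39 - 36) = 3.
Total collected = 12 + 4 + 3 = 19.

19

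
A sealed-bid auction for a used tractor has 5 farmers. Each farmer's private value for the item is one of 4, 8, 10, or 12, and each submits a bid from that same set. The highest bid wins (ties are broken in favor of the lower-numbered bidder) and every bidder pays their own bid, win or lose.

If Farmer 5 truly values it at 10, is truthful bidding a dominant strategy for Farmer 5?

Consider the case where Farmer 1 bids 4, Farmer 2 bids 4, Farmer 3 bids 4 and Farmer 4 bids 4.
Truthful bid 10: wins, pays 10, utility 10 - 10 = 0.
Bid 8 instead: wins, pays 8, utility 10 - 8 = 2.
Since 2 > 0, bidding 8 is strictly better here, so truthful bidding is not dominant.

No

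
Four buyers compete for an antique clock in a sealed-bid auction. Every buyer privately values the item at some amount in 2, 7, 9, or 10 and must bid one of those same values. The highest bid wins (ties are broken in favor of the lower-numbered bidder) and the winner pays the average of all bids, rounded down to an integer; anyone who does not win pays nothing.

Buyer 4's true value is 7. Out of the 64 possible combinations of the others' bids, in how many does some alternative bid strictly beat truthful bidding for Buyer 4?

9

Others bid (2, 2, 7): truth gives 0; bid 9 gives 2 > 0. Violating.
Others bid (2, 2, 9): truth gives 0; bid 10 gives 2 > 0. Violating.
Others bid (2, 7, 2): truth gives 0; bid 9 gives 2 > 0. Violating.
Others bid (2, 7, 7): truth gives 0; bid 9 gives 1 > 0. Violating.
Others bid (2, 2, 2): truth gives 4; no alternative beats it.
Others bid (2, 2, 10): truth gives 0; no alternative beats it.
(Checking all 64 profiles: 9 have a profitable deviation, 55 do not.)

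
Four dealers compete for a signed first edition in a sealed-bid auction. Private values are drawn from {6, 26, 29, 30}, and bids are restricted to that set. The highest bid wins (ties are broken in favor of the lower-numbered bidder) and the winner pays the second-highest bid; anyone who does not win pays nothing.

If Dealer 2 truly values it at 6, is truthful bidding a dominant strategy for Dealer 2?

Check each profile of the others' bids and compare truth against every alternative bid.
Others bid (6, 6, 26): truth gives 0, best alternative gives -20.
Others bid (6, 26, 6): truth gives 0, best alternative gives -20.
Others bid (6, 26, 26): truth gives 0, best alternative gives -20.
Others bid (6, 6, 6): truth gives 0, best alternative gives 0.
Others bid (6, 6, 29): truth gives 0, best alternative gives 0.
Others bid (6, 6, 30): truth gives 0, best alternative gives 0.
(Remaining 58 profiles checked similarly; truth is weakly best in each.)
In every case the truthful bid is at least as good as any alternative, so it is a dominant strategy.

Yes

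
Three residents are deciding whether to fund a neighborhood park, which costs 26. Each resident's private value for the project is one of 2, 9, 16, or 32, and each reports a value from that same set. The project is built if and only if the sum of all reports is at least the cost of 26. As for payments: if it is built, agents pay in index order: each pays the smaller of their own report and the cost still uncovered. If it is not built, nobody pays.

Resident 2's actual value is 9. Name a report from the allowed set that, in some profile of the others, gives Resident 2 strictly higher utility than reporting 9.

Suppose Resident 1 reports 2 and Resident 3 reports 32.
Report 9: project built, pays 9, utility 9 - 9 = 0.
Report 2: project built, pays 2, utility 9 - 2 = 7.
So reporting 2 beats truth here (7 > 0).

2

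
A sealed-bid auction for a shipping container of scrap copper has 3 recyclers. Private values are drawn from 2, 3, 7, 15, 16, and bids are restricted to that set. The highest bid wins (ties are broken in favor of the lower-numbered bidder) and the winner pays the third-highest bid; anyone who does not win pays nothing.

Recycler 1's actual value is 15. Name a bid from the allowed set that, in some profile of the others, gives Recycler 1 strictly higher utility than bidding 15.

16

Suppose Recycler 2 bids 2 and Recycler 3 bids 16.
Bid 15: loses, pays 0, utility 0.
Bid 16: wins, pays 2, utility 15 - 2 = 13.
So bidding 16 beats truth here (13 > 0).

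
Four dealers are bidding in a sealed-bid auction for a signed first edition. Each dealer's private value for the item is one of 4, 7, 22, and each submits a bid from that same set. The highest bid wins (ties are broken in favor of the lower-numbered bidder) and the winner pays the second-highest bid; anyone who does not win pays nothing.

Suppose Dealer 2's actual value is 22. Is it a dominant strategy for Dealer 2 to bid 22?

Check each profile of the others' bids and compare truth against every alternative bid.
Others bid (7, 4, 4): truth gives 15, best alternative gives 0.
Others bid (7, 4, 7): truth gives 15, best alternative gives 0.
Others bid (7, 7, 4): truth gives 15, best alternative gives 0.
Others bid (7, 7, 7): truth gives 15, best alternative gives 0.
Others bid (4, 4, 4): truth gives 18, best alternative gives 18.
Others bid (4, 4, 7): truth gives 15, best alternative gives 15.
(Remaining 21 profiles checked similarly; truth is weakly best in each.)
In every case the truthful bid is at least as good as any alternative, so it is a dominant strategy.

Yes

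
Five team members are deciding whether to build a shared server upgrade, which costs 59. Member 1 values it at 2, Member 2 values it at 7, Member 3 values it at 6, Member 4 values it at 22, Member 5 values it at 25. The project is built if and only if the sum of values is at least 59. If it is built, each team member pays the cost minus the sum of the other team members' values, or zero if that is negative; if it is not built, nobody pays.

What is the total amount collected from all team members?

48

Total value 62 ≥ cost 59, so it is built.
Member 1: others sum to 60; max(0, 59 - 60) = 0.
Member 2: others sum to 55; max(0, 59 - 55) = 4.
Member 3: others sum to 56; max(0, 59 - 56) = 3.
Member 4: others sum to 40; max(0, 59 - 40) = 19.
Member 5: others sum to 37; max(0, 59 - 37) = 22.
Total collected = 0 + 4 + 3 + 19 + 22 = 48.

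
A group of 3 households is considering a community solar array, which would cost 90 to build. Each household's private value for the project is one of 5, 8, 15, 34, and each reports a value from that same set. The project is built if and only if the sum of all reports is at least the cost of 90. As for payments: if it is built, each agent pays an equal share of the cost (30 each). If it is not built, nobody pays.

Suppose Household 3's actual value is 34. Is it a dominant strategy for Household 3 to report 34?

Yes

Check each profile of the others' reports and compare truth against every alternative report.
Others report (34, 34): truth gives 4, best alternative gives 0.
Others report (5, 5): truth gives 0, best alternative gives 0.
Others report (5, 8): truth gives 0, best alternative gives 0.
Others report (5, 15): truth gives 0, best alternative gives 0.
Others report (5, 34): truth gives 0, best alternative gives 0.
Others report (8, 5): truth gives 0, best alternative gives 0.
(Remaining 10 profiles checked similarly; truth is weakly best in each.)
In every case the truthful report is at least as good as any alternative, so it is a dominant strategy.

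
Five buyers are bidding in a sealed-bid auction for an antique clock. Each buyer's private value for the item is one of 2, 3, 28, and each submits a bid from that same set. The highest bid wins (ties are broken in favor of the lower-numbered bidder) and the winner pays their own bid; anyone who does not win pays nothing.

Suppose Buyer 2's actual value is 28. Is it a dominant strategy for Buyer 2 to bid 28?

No

Consider the case where Buyer 1 bids 2, Buyer 3 bids 2, Buyer 4 bids 2 and Buyer 5 bids 2.
Truthful bid 28: wins, pays 28, utility 28 - 28 = 0.
Bid 3 instead: wins, pays 3, utility 28 - 3 = 25.
Since 25 > 0, bidding 3 is strictly better here, so truthful bidding is not dominant.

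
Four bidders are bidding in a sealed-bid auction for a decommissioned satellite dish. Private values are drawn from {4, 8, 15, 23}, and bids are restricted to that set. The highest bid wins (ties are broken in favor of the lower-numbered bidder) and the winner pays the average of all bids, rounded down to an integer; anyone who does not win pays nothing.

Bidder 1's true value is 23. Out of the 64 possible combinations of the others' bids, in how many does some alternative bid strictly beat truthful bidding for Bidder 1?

Others bid (4, 4, 4): truth gives 15; bid 4 gives 19 > 15. Violating.
Others bid (4, 4, 8): truth gives 14; bid 8 gives 17 > 14. Violating.
Others bid (4, 4, 15): truth gives 12; bid 15 gives 14 > 12. Violating.
Others bid (4, 8, 4): truth gives 14; bid 8 gives 17 > 14. Violating.
Others bid (4, 4, 23): truth gives 10; no alternative beats it.
Others bid (4, 8, 23): truth gives 9; no alternative beats it.
(Checking all 64 profiles: 27 have a profitable deviation, 37 do not.)

27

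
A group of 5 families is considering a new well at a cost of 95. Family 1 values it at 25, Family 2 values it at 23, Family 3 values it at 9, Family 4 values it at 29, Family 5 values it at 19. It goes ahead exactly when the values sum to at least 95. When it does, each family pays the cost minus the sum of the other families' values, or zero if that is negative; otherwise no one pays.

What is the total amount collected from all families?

Total value 105 ≥ cost 95, so it is built.
Family 1: others sum to 80; max(0, 95 - 80) = 15.
Family 2: others sum to 82; max(0, 95 - 82) = 13.
Family 3: others sum to 96; max(0, 95 - 96) = 0.
Family 4: others sum to 76; max(0, 95 - 76) = 19.
Family 5: others sum to 86; max(0, 95 - 86) = 9.
Total collected = 15 + 13 + 0 + 19 + 9 = 56.

56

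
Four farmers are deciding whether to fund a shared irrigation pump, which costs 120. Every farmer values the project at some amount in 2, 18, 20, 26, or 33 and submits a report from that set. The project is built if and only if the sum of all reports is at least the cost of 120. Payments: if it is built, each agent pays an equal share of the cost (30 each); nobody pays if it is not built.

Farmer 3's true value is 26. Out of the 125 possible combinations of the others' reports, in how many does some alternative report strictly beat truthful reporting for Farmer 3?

Others report (33, 33, 33): truth gives -4; report 2 gives 0 > -4. Violating.
Others report (2, 2, 2): truth gives 0; no alternative beats it.
Others report (2, 2, 18): truth gives 0; no alternative beats it.
(Checking all 125 profiles: 1 has a profitable deviation, 124 do not.)

1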